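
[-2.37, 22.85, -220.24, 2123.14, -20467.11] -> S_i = -2.37*(-9.64)^i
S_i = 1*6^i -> [1, 6, 36, 216, 1296]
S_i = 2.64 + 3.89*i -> [2.64, 6.53, 10.42, 14.31, 18.2]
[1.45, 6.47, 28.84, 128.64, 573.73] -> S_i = 1.45*4.46^i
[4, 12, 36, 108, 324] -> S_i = 4*3^i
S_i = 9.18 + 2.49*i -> [9.18, 11.67, 14.16, 16.65, 19.14]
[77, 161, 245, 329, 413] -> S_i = 77 + 84*i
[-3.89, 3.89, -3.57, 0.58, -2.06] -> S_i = Random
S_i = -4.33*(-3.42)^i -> [-4.33, 14.81, -50.65, 173.21, -592.37]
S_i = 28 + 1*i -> [28, 29, 30, 31, 32]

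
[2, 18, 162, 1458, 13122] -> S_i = 2*9^i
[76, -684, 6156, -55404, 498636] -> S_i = 76*-9^i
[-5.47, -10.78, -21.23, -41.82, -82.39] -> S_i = -5.47*1.97^i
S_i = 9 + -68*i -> [9, -59, -127, -195, -263]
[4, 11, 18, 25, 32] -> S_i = 4 + 7*i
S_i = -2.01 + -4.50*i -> [-2.01, -6.51, -11.01, -15.51, -20.01]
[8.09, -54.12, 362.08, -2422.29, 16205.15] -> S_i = 8.09*(-6.69)^i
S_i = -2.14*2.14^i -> [-2.14, -4.58, -9.8, -20.97, -44.88]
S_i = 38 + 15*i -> [38, 53, 68, 83, 98]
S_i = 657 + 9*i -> [657, 666, 675, 684, 693]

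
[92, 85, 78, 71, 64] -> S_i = 92 + -7*i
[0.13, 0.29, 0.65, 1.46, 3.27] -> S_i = 0.13*2.24^i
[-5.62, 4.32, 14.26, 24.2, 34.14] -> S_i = -5.62 + 9.94*i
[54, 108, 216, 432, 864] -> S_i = 54*2^i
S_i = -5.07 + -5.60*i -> [-5.07, -10.67, -16.27, -21.87, -27.47]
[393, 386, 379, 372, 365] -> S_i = 393 + -7*i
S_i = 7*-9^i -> [7, -63, 567, -5103, 45927]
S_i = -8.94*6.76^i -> [-8.94, -60.43, -408.54, -2761.71, -18669.14]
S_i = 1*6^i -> [1, 6, 36, 216, 1296]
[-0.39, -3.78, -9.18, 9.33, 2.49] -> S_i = Random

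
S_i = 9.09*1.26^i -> [9.09, 11.45, 14.43, 18.18, 22.91]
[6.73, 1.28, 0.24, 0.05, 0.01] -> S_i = 6.73*0.19^i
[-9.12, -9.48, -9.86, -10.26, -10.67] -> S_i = -9.12*1.04^i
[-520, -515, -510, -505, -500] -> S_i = -520 + 5*i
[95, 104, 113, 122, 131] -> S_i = 95 + 9*i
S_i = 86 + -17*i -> [86, 69, 52, 35, 18]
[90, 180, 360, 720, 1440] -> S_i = 90*2^i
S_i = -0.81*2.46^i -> [-0.81, -1.99, -4.9, -12.06, -29.66]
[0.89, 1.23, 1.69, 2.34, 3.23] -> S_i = 0.89*1.38^i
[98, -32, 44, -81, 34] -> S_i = Random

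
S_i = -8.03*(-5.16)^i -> [-8.03, 41.43, -213.8, 1103.23, -5692.65]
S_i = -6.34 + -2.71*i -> [-6.34, -9.05, -11.76, -14.47, -17.18]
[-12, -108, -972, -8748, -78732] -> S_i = -12*9^i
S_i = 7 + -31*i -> [7, -24, -55, -86, -117]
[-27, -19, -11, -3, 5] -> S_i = -27 + 8*i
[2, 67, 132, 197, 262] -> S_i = 2 + 65*i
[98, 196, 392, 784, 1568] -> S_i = 98*2^i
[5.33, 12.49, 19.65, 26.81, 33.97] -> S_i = 5.33 + 7.16*i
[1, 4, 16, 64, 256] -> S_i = 1*4^i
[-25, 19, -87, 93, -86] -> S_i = Random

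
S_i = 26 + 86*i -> [26, 112, 198, 284, 370]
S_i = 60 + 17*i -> [60, 77, 94, 111, 128]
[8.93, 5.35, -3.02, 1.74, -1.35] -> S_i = Random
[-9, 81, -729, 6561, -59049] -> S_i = -9*-9^i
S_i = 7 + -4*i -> [7, 3, -1, -5, -9]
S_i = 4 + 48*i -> [4, 52, 100, 148, 196]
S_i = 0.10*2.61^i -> [0.1, 0.26, 0.68, 1.78, 4.64]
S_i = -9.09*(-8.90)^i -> [-9.09, 80.9, -720.02, 6408.17, -57032.7]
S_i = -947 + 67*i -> [-947, -880, -813, -746, -679]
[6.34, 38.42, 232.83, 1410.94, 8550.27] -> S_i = 6.34*6.06^i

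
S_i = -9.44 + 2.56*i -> [-9.44, -6.88, -4.32, -1.76, 0.8]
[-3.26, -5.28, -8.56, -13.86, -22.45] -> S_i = -3.26*1.62^i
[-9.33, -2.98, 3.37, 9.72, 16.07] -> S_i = -9.33 + 6.35*i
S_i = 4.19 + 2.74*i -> [4.19, 6.93, 9.67, 12.41, 15.15]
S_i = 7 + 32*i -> [7, 39, 71, 103, 135]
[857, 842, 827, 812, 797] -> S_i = 857 + -15*i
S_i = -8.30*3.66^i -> [-8.3, -30.38, -111.18, -406.93, -1489.37]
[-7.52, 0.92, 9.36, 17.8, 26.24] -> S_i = -7.52 + 8.44*i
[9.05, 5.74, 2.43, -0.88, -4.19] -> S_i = 9.05 + -3.31*i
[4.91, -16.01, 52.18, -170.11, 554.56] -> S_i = 4.91*(-3.26)^i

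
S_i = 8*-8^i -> [8, -64, 512, -4096, 32768]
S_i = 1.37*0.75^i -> [1.37, 1.03, 0.77, 0.58, 0.43]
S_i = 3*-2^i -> [3, -6, 12, -24, 48]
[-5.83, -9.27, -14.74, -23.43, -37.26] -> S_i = -5.83*1.59^i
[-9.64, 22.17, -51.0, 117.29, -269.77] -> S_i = -9.64*(-2.30)^i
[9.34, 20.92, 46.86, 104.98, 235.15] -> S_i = 9.34*2.24^i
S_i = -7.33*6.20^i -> [-7.33, -45.45, -281.77, -1746.94, -10831.05]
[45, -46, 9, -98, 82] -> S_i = Random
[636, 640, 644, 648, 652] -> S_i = 636 + 4*i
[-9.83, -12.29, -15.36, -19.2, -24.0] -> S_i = -9.83*1.25^i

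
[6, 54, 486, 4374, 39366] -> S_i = 6*9^i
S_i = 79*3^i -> [79, 237, 711, 2133, 6399]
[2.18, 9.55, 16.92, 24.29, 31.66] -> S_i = 2.18 + 7.37*i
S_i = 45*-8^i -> [45, -360, 2880, -23040, 184320]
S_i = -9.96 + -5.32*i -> [-9.96, -15.28, -20.6, -25.92, -31.24]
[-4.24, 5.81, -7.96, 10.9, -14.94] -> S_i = -4.24*(-1.37)^i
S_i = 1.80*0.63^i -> [1.8, 1.13, 0.71, 0.45, 0.28]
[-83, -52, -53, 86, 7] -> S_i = Random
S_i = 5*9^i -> [5, 45, 405, 3645, 32805]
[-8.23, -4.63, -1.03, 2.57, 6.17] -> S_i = -8.23 + 3.60*i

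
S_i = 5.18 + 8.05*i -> [5.18, 13.23, 21.28, 29.33, 37.38]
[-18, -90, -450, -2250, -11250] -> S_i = -18*5^i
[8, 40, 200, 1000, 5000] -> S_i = 8*5^i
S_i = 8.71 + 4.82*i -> [8.71, 13.53, 18.35, 23.17, 27.99]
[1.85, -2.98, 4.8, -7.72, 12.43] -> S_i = 1.85*(-1.61)^i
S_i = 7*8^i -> [7, 56, 448, 3584, 28672]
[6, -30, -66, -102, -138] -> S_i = 6 + -36*i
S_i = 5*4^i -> [5, 20, 80, 320, 1280]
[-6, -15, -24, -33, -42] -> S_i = -6 + -9*i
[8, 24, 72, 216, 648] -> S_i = 8*3^i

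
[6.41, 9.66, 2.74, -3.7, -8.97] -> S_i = Random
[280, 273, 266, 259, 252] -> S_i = 280 + -7*i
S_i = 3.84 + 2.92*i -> [3.84, 6.76, 9.68, 12.6, 15.52]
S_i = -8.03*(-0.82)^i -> [-8.03, 6.58, -5.4, 4.43, -3.63]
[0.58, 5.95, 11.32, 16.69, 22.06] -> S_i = 0.58 + 5.37*i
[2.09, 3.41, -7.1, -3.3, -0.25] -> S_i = Random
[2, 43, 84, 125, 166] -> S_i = 2 + 41*i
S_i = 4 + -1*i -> [4, 3, 2, 1, 0]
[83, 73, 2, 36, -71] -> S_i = Random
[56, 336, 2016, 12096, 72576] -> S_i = 56*6^i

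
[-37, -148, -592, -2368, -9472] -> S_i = -37*4^i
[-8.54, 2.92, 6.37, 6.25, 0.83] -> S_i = Random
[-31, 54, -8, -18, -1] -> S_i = Random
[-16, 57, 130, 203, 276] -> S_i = -16 + 73*i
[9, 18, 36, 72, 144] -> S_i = 9*2^i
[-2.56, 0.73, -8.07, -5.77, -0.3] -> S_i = Random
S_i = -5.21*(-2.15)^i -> [-5.21, 11.2, -24.08, 51.78, -111.32]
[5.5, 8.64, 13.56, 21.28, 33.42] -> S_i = 5.50*1.57^i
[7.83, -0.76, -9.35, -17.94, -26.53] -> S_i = 7.83 + -8.59*i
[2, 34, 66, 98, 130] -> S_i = 2 + 32*i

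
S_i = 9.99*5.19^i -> [9.99, 51.85, 269.09, 1396.59, 7248.28]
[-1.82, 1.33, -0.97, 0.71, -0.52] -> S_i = -1.82*(-0.73)^i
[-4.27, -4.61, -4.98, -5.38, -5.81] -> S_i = -4.27*1.08^i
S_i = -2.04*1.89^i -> [-2.04, -3.86, -7.29, -13.77, -26.03]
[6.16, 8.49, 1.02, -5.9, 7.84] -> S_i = Random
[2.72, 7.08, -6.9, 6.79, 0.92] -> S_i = Random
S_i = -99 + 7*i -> [-99, -92, -85, -78, -71]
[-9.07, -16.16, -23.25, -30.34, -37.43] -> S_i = -9.07 + -7.09*i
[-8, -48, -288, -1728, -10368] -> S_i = -8*6^i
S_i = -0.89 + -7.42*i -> [-0.89, -8.31, -15.73, -23.15, -30.57]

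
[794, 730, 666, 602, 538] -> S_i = 794 + -64*i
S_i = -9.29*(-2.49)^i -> [-9.29, 23.13, -57.6, 143.42, -357.12]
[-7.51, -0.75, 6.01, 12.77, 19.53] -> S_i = -7.51 + 6.76*i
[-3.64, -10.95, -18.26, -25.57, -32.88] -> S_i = -3.64 + -7.31*i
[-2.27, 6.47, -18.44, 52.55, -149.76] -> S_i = -2.27*(-2.85)^i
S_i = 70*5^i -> [70, 350, 1750, 8750, 43750]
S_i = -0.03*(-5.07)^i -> [-0.03, 0.15, -0.77, 3.91, -19.82]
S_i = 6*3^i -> [6, 18, 54, 162, 486]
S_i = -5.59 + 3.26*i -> [-5.59, -2.33, 0.93, 4.19, 7.45]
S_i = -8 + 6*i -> [-8, -2, 4, 10, 16]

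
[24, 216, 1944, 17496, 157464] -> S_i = 24*9^i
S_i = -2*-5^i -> [-2, 10, -50, 250, -1250]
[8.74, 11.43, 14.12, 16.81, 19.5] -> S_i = 8.74 + 2.69*i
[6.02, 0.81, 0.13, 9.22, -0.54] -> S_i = Random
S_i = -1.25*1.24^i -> [-1.25, -1.55, -1.92, -2.38, -2.96]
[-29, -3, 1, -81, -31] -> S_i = Random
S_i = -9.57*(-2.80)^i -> [-9.57, 26.8, -75.03, 210.08, -588.23]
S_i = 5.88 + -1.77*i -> [5.88, 4.11, 2.34, 0.57, -1.2]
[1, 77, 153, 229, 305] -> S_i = 1 + 76*i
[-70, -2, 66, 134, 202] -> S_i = -70 + 68*i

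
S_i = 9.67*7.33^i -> [9.67, 70.88, 519.56, 3808.36, 27915.3]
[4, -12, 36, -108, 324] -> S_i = 4*-3^i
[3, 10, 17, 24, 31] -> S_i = 3 + 7*i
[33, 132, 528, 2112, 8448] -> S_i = 33*4^i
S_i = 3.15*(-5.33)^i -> [3.15, -16.79, 89.49, -476.97, 2542.26]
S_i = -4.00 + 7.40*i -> [-4.0, 3.4, 10.8, 18.2, 25.6]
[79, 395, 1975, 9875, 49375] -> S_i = 79*5^i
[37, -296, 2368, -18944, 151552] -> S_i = 37*-8^i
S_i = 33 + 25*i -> [33, 58, 83, 108, 133]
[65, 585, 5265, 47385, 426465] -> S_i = 65*9^i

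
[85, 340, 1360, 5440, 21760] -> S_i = 85*4^i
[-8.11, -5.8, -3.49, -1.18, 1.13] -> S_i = -8.11 + 2.31*i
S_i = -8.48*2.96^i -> [-8.48, -25.1, -74.3, -219.92, -650.97]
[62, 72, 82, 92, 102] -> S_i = 62 + 10*i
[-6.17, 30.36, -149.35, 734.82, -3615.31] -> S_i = -6.17*(-4.92)^i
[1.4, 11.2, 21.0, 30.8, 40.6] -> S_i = 1.40 + 9.80*i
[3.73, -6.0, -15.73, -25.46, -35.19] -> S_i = 3.73 + -9.73*i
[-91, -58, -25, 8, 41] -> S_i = -91 + 33*i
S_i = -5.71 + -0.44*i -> [-5.71, -6.15, -6.59, -7.03, -7.47]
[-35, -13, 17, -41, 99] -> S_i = Random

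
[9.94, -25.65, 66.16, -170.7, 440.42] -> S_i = 9.94*(-2.58)^i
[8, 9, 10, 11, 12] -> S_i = 8 + 1*i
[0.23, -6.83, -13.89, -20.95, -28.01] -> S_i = 0.23 + -7.06*i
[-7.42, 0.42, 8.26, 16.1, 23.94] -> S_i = -7.42 + 7.84*i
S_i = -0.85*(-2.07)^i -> [-0.85, 1.76, -3.64, 7.54, -15.61]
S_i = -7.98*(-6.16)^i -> [-7.98, 49.16, -302.81, 1865.28, -11490.15]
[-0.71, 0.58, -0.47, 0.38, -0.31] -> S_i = -0.71*(-0.81)^i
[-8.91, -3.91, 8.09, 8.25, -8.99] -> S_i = Random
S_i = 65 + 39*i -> [65, 104, 143, 182, 221]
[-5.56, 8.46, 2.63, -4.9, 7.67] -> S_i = Random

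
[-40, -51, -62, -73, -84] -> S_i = -40 + -11*i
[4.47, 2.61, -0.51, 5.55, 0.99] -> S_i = Random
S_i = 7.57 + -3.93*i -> [7.57, 3.64, -0.29, -4.22, -8.15]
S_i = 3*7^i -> [3, 21, 147, 1029, 7203]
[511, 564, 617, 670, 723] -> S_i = 511 + 53*i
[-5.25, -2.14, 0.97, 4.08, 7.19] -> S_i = -5.25 + 3.11*i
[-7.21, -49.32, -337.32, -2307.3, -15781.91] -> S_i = -7.21*6.84^i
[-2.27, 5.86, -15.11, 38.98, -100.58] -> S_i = -2.27*(-2.58)^i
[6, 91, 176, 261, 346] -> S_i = 6 + 85*i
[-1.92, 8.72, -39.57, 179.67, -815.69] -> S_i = -1.92*(-4.54)^i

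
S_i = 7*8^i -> [7, 56, 448, 3584, 28672]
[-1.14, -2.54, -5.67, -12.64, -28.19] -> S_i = -1.14*2.23^i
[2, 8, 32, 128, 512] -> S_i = 2*4^i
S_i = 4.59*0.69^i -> [4.59, 3.17, 2.19, 1.51, 1.04]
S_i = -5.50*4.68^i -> [-5.5, -25.74, -120.46, -563.77, -2638.43]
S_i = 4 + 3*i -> [4, 7, 10, 13, 16]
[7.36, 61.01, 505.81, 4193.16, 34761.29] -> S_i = 7.36*8.29^i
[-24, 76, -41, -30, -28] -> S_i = Random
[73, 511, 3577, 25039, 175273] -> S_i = 73*7^i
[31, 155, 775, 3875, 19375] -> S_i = 31*5^i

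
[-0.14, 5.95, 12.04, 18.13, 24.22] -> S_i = -0.14 + 6.09*i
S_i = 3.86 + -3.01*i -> [3.86, 0.85, -2.16, -5.17, -8.18]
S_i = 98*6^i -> [98, 588, 3528, 21168, 127008]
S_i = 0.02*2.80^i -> [0.02, 0.06, 0.16, 0.44, 1.23]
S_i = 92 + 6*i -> [92, 98, 104, 110, 116]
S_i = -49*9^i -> [-49, -441, -3969, -35721, -321489]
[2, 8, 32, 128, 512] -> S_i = 2*4^i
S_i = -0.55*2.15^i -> [-0.55, -1.18, -2.54, -5.47, -11.75]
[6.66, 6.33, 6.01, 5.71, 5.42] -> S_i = 6.66*0.95^i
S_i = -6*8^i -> [-6, -48, -384, -3072, -24576]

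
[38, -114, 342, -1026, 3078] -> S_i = 38*-3^i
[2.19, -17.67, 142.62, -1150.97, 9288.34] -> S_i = 2.19*(-8.07)^i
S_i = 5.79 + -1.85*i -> [5.79, 3.94, 2.09, 0.24, -1.61]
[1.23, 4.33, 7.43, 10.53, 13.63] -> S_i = 1.23 + 3.10*i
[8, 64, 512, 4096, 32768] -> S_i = 8*8^i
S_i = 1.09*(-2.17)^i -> [1.09, -2.37, 5.13, -11.14, 24.17]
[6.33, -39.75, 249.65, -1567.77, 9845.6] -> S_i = 6.33*(-6.28)^i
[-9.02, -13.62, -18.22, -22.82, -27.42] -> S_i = -9.02 + -4.60*i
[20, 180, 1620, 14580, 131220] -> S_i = 20*9^i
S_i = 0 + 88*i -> [0, 88, 176, 264, 352]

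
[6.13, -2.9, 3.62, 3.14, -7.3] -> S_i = Random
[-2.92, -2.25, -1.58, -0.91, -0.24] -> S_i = -2.92 + 0.67*i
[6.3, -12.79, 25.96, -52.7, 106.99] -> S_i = 6.30*(-2.03)^i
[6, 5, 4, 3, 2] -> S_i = 6 + -1*i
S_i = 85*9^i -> [85, 765, 6885, 61965, 557685]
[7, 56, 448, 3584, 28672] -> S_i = 7*8^i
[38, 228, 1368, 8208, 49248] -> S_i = 38*6^i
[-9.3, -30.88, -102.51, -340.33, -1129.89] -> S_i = -9.30*3.32^i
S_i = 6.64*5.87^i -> [6.64, 38.98, 228.79, 1343.02, 7883.53]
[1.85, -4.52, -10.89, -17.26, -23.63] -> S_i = 1.85 + -6.37*i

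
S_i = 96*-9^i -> [96, -864, 7776, -69984, 629856]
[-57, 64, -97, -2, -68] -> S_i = Random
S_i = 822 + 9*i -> [822, 831, 840, 849, 858]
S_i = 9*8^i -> [9, 72, 576, 4608, 36864]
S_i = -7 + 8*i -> [-7, 1, 9, 17, 25]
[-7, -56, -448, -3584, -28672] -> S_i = -7*8^i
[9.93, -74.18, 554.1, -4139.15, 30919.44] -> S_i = 9.93*(-7.47)^i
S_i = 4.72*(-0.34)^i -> [4.72, -1.6, 0.55, -0.19, 0.06]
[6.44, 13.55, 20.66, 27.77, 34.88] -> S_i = 6.44 + 7.11*i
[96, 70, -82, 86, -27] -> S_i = Random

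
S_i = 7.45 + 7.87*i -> [7.45, 15.32, 23.19, 31.06, 38.93]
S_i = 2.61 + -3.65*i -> [2.61, -1.04, -4.69, -8.34, -11.99]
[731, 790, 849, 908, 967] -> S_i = 731 + 59*i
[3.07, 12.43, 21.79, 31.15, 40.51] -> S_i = 3.07 + 9.36*i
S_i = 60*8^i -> [60, 480, 3840, 30720, 245760]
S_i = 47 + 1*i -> [47, 48, 49, 50, 51]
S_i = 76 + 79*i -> [76, 155, 234, 313, 392]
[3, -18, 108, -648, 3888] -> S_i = 3*-6^i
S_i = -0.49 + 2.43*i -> [-0.49, 1.94, 4.37, 6.8, 9.23]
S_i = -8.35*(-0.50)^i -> [-8.35, 4.18, -2.09, 1.04, -0.52]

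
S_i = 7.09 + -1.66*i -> [7.09, 5.43, 3.77, 2.11, 0.45]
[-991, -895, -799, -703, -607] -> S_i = -991 + 96*i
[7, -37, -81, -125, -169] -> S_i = 7 + -44*i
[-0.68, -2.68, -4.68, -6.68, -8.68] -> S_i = -0.68 + -2.00*i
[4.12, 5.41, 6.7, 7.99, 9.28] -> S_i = 4.12 + 1.29*i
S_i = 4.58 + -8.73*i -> [4.58, -4.15, -12.88, -21.61, -30.34]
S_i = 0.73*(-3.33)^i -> [0.73, -2.43, 8.09, -26.96, 89.76]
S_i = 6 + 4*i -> [6, 10, 14, 18, 22]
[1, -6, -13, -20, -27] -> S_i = 1 + -7*i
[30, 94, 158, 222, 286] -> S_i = 30 + 64*i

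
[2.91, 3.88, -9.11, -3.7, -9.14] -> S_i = Random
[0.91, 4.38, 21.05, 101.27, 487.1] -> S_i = 0.91*4.81^i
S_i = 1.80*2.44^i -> [1.8, 4.39, 10.72, 26.15, 63.8]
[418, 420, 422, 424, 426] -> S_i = 418 + 2*i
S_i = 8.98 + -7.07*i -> [8.98, 1.91, -5.16, -12.23, -19.3]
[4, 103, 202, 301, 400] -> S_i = 4 + 99*i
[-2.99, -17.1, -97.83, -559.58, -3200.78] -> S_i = -2.99*5.72^i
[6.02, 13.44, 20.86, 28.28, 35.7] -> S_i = 6.02 + 7.42*i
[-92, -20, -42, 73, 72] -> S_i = Random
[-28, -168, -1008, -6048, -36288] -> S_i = -28*6^i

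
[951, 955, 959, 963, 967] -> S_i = 951 + 4*i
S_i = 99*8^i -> [99, 792, 6336, 50688, 405504]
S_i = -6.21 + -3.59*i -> [-6.21, -9.8, -13.39, -16.98, -20.57]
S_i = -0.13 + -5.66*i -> [-0.13, -5.79, -11.45, -17.11, -22.77]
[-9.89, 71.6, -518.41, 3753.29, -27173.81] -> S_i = -9.89*(-7.24)^i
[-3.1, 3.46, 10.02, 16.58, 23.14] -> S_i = -3.10 + 6.56*i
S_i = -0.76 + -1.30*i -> [-0.76, -2.06, -3.36, -4.66, -5.96]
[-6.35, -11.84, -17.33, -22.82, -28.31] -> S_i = -6.35 + -5.49*i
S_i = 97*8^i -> [97, 776, 6208, 49664, 397312]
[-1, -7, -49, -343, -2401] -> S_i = -1*7^i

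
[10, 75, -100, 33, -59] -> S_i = Random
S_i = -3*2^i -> [-3, -6, -12, -24, -48]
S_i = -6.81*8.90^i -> [-6.81, -60.61, -539.42, -4800.84, -42727.47]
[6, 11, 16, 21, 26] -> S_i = 6 + 5*i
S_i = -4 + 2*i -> [-4, -2, 0, 2, 4]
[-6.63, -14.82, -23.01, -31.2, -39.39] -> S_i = -6.63 + -8.19*i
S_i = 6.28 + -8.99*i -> [6.28, -2.71, -11.7, -20.69, -29.68]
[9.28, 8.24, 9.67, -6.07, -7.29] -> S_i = Random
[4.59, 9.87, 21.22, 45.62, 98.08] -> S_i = 4.59*2.15^i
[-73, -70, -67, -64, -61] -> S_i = -73 + 3*i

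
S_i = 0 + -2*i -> [0, -2, -4, -6, -8]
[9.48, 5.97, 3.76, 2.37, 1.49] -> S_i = 9.48*0.63^i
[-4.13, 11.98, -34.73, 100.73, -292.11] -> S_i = -4.13*(-2.90)^i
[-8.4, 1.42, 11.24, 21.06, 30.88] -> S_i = -8.40 + 9.82*i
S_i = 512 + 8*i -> [512, 520, 528, 536, 544]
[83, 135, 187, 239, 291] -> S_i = 83 + 52*i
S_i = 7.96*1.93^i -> [7.96, 15.36, 29.65, 57.22, 110.44]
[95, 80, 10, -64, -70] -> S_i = Random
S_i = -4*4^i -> [-4, -16, -64, -256, -1024]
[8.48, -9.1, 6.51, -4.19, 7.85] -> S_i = Random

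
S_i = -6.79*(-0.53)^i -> [-6.79, 3.6, -1.91, 1.01, -0.54]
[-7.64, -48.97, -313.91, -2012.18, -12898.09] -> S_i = -7.64*6.41^i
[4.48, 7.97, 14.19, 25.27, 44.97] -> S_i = 4.48*1.78^i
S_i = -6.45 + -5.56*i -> [-6.45, -12.01, -17.57, -23.13, -28.69]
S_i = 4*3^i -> [4, 12, 36, 108, 324]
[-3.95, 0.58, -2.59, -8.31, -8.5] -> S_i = Random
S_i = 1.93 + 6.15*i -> [1.93, 8.08, 14.23, 20.38, 26.53]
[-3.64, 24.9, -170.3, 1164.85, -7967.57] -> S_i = -3.64*(-6.84)^i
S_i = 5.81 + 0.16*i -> [5.81, 5.97, 6.13, 6.29, 6.45]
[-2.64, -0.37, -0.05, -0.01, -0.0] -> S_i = -2.64*0.14^i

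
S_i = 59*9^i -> [59, 531, 4779, 43011, 387099]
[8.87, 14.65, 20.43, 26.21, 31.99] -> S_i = 8.87 + 5.78*i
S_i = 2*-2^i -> [2, -4, 8, -16, 32]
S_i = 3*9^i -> [3, 27, 243, 2187, 19683]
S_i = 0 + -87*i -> [0, -87, -174, -261, -348]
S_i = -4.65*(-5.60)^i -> [-4.65, 26.04, -145.82, 816.61, -4573.04]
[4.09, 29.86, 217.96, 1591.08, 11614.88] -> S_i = 4.09*7.30^i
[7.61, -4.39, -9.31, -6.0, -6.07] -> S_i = Random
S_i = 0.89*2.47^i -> [0.89, 2.2, 5.43, 13.41, 33.13]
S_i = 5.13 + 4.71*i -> [5.13, 9.84, 14.55, 19.26, 23.97]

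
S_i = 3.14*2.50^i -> [3.14, 7.85, 19.62, 49.06, 122.66]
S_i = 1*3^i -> [1, 3, 9, 27, 81]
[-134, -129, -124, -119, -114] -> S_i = -134 + 5*i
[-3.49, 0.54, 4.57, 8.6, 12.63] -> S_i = -3.49 + 4.03*i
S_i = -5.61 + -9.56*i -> [-5.61, -15.17, -24.73, -34.29, -43.85]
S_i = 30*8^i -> [30, 240, 1920, 15360, 122880]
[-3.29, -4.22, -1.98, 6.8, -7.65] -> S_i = Random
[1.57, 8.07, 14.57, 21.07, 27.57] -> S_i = 1.57 + 6.50*i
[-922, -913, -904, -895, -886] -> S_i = -922 + 9*i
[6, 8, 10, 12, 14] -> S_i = 6 + 2*i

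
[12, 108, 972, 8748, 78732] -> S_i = 12*9^i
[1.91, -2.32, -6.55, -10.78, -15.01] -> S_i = 1.91 + -4.23*i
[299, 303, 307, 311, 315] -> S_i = 299 + 4*i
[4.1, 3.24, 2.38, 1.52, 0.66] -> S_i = 4.10 + -0.86*i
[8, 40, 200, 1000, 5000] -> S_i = 8*5^i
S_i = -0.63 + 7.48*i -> [-0.63, 6.85, 14.33, 21.81, 29.29]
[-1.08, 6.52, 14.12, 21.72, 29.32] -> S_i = -1.08 + 7.60*i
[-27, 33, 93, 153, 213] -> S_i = -27 + 60*i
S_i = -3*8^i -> [-3, -24, -192, -1536, -12288]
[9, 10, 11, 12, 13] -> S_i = 9 + 1*i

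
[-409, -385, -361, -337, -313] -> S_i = -409 + 24*i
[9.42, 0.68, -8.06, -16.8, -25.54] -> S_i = 9.42 + -8.74*i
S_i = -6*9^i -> [-6, -54, -486, -4374, -39366]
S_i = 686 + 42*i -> [686, 728, 770, 812, 854]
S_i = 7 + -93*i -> [7, -86, -179, -272, -365]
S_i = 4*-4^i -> [4, -16, 64, -256, 1024]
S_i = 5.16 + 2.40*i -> [5.16, 7.56, 9.96, 12.36, 14.76]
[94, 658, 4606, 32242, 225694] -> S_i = 94*7^i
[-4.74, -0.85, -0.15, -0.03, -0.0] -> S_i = -4.74*0.18^i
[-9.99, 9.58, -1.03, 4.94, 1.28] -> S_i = Random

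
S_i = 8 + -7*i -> [8, 1, -6, -13, -20]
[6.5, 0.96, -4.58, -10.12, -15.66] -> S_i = 6.50 + -5.54*i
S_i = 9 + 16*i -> [9, 25, 41, 57, 73]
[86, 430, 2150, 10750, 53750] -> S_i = 86*5^i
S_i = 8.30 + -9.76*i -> [8.3, -1.46, -11.22, -20.98, -30.74]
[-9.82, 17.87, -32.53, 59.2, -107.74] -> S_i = -9.82*(-1.82)^i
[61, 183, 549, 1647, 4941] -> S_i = 61*3^i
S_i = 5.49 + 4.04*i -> [5.49, 9.53, 13.57, 17.61, 21.65]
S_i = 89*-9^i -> [89, -801, 7209, -64881, 583929]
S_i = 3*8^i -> [3, 24, 192, 1536, 12288]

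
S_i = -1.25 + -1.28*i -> [-1.25, -2.53, -3.81, -5.09, -6.37]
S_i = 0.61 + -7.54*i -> [0.61, -6.93, -14.47, -22.01, -29.55]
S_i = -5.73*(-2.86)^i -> [-5.73, 16.39, -46.87, 134.05, -383.37]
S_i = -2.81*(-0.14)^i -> [-2.81, 0.39, -0.06, 0.01, -0.0]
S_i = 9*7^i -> [9, 63, 441, 3087, 21609]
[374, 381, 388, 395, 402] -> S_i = 374 + 7*i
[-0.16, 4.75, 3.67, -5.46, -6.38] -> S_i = Random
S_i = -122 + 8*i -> [-122, -114, -106, -98, -90]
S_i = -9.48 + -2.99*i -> [-9.48, -12.47, -15.46, -18.45, -21.44]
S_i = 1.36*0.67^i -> [1.36, 0.91, 0.61, 0.41, 0.27]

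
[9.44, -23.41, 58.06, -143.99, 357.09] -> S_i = 9.44*(-2.48)^i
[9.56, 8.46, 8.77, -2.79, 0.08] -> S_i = Random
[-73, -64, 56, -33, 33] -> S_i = Random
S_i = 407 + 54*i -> [407, 461, 515, 569, 623]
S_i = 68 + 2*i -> [68, 70, 72, 74, 76]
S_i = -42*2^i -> [-42, -84, -168, -336, -672]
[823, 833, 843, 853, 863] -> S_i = 823 + 10*i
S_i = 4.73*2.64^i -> [4.73, 12.49, 32.97, 87.03, 229.76]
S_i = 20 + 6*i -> [20, 26, 32, 38, 44]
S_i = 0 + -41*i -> [0, -41, -82, -123, -164]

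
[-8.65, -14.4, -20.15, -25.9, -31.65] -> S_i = -8.65 + -5.75*i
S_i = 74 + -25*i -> [74, 49, 24, -1, -26]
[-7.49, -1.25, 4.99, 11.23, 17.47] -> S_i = -7.49 + 6.24*i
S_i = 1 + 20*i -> [1, 21, 41, 61, 81]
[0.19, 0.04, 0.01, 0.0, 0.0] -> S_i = 0.19*0.22^i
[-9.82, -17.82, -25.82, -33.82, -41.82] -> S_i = -9.82 + -8.00*i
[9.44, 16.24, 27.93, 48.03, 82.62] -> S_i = 9.44*1.72^i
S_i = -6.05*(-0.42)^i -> [-6.05, 2.54, -1.07, 0.45, -0.19]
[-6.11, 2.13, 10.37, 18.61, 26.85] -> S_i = -6.11 + 8.24*i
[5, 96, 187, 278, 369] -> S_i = 5 + 91*i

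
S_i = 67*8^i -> [67, 536, 4288, 34304, 274432]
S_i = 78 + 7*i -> [78, 85, 92, 99, 106]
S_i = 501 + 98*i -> [501, 599, 697, 795, 893]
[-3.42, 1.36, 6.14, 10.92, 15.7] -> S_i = -3.42 + 4.78*i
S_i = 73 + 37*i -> [73, 110, 147, 184, 221]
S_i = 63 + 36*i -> [63, 99, 135, 171, 207]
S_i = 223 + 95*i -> [223, 318, 413, 508, 603]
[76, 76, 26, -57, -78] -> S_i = Random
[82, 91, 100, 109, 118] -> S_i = 82 + 9*i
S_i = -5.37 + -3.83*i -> [-5.37, -9.2, -13.03, -16.86, -20.69]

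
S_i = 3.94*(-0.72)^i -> [3.94, -2.84, 2.04, -1.47, 1.06]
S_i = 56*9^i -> [56, 504, 4536, 40824, 367416]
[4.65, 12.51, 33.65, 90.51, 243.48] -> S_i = 4.65*2.69^i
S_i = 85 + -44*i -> [85, 41, -3, -47, -91]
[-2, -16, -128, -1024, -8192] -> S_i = -2*8^i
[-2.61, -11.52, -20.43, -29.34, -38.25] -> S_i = -2.61 + -8.91*i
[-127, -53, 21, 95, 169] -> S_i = -127 + 74*i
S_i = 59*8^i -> [59, 472, 3776, 30208, 241664]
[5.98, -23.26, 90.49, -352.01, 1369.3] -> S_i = 5.98*(-3.89)^i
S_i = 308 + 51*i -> [308, 359, 410, 461, 512]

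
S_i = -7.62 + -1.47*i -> [-7.62, -9.09, -10.56, -12.03, -13.5]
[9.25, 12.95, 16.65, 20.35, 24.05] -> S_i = 9.25 + 3.70*i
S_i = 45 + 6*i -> [45, 51, 57, 63, 69]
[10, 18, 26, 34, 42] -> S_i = 10 + 8*i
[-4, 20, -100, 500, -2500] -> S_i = -4*-5^i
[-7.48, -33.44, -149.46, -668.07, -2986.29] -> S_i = -7.48*4.47^i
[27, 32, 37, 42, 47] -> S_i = 27 + 5*i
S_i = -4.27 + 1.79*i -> [-4.27, -2.48, -0.69, 1.1, 2.89]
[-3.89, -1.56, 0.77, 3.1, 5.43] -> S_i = -3.89 + 2.33*i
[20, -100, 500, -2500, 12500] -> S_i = 20*-5^i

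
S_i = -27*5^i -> [-27, -135, -675, -3375, -16875]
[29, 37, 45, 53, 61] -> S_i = 29 + 8*i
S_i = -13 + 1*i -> [-13, -12, -11, -10, -9]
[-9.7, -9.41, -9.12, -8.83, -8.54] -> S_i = -9.70 + 0.29*i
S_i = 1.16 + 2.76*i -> [1.16, 3.92, 6.68, 9.44, 12.2]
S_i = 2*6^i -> [2, 12, 72, 432, 2592]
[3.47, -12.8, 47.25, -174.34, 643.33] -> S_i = 3.47*(-3.69)^i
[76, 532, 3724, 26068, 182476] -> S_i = 76*7^i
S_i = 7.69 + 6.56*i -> [7.69, 14.25, 20.81, 27.37, 33.93]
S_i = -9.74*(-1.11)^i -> [-9.74, 10.81, -12.0, 13.32, -14.79]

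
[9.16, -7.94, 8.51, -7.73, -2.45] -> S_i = Random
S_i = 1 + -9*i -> [1, -8, -17, -26, -35]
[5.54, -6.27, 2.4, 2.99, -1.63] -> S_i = Random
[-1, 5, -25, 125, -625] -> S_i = -1*-5^i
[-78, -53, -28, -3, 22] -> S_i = -78 + 25*i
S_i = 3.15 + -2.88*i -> [3.15, 0.27, -2.61, -5.49, -8.37]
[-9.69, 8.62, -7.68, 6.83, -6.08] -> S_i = -9.69*(-0.89)^i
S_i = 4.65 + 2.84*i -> [4.65, 7.49, 10.33, 13.17, 16.01]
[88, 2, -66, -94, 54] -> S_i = Random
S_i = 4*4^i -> [4, 16, 64, 256, 1024]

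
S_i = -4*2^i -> [-4, -8, -16, -32, -64]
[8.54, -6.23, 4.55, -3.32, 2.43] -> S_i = 8.54*(-0.73)^i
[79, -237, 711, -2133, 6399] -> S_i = 79*-3^i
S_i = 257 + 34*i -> [257, 291, 325, 359, 393]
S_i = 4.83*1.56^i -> [4.83, 7.53, 11.75, 18.34, 28.61]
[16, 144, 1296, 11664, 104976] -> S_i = 16*9^i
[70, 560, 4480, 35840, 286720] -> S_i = 70*8^i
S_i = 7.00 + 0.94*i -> [7.0, 7.94, 8.88, 9.82, 10.76]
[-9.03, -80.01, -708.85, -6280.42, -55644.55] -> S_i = -9.03*8.86^i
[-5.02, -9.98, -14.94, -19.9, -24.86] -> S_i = -5.02 + -4.96*i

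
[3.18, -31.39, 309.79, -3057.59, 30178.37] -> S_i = 3.18*(-9.87)^i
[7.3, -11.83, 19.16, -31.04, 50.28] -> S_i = 7.30*(-1.62)^i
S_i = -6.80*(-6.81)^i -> [-6.8, 46.31, -315.36, 2147.58, -14625.05]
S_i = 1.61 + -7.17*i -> [1.61, -5.56, -12.73, -19.9, -27.07]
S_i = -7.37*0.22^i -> [-7.37, -1.62, -0.36, -0.08, -0.02]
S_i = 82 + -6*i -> [82, 76, 70, 64, 58]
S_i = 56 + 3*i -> [56, 59, 62, 65, 68]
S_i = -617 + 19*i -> [-617, -598, -579, -560, -541]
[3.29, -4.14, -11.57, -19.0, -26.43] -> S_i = 3.29 + -7.43*i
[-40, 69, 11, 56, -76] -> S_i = Random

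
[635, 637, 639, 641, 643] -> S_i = 635 + 2*i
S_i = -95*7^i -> [-95, -665, -4655, -32585, -228095]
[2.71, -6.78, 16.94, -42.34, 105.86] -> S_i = 2.71*(-2.50)^i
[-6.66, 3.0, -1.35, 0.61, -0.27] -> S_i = -6.66*(-0.45)^i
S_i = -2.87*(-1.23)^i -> [-2.87, 3.53, -4.34, 5.34, -6.57]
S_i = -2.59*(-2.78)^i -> [-2.59, 7.2, -20.02, 55.65, -154.7]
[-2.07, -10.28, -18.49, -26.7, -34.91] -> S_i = -2.07 + -8.21*i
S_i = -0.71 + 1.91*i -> [-0.71, 1.2, 3.11, 5.02, 6.93]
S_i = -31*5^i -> [-31, -155, -775, -3875, -19375]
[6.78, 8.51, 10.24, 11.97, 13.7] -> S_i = 6.78 + 1.73*i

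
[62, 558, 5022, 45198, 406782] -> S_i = 62*9^i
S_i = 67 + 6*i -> [67, 73, 79, 85, 91]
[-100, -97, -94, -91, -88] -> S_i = -100 + 3*i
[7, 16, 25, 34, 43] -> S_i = 7 + 9*i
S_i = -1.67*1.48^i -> [-1.67, -2.47, -3.66, -5.41, -8.01]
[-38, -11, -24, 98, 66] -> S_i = Random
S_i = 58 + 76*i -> [58, 134, 210, 286, 362]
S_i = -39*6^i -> [-39, -234, -1404, -8424, -50544]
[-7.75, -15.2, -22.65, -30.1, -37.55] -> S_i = -7.75 + -7.45*i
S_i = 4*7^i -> [4, 28, 196, 1372, 9604]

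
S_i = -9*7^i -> [-9, -63, -441, -3087, -21609]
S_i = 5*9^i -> [5, 45, 405, 3645, 32805]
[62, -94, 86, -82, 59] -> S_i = Random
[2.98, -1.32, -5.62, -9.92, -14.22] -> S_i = 2.98 + -4.30*i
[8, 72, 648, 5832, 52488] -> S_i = 8*9^i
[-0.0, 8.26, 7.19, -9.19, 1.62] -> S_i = Random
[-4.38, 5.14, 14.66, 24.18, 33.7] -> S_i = -4.38 + 9.52*i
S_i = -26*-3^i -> [-26, 78, -234, 702, -2106]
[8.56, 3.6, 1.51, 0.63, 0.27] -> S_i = 8.56*0.42^i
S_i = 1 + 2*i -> [1, 3, 5, 7, 9]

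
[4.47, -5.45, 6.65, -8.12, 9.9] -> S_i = 4.47*(-1.22)^i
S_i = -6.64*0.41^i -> [-6.64, -2.72, -1.12, -0.46, -0.19]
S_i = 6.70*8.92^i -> [6.7, 59.76, 533.09, 4755.21, 42416.44]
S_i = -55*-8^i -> [-55, 440, -3520, 28160, -225280]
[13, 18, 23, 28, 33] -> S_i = 13 + 5*i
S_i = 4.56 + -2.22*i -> [4.56, 2.34, 0.12, -2.1, -4.32]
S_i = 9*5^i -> [9, 45, 225, 1125, 5625]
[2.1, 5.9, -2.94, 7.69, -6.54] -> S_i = Random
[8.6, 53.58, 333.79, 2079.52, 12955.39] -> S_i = 8.60*6.23^i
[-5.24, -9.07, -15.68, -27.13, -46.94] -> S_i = -5.24*1.73^i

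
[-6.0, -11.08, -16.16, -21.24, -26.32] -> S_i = -6.00 + -5.08*i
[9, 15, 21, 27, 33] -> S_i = 9 + 6*i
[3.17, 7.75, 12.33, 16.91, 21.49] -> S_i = 3.17 + 4.58*i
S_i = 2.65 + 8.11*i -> [2.65, 10.76, 18.87, 26.98, 35.09]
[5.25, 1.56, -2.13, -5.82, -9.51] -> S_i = 5.25 + -3.69*i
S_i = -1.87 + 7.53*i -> [-1.87, 5.66, 13.19, 20.72, 28.25]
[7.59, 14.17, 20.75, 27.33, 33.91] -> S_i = 7.59 + 6.58*i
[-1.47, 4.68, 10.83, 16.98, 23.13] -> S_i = -1.47 + 6.15*i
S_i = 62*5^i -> [62, 310, 1550, 7750, 38750]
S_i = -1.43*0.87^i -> [-1.43, -1.24, -1.08, -0.94, -0.82]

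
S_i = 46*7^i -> [46, 322, 2254, 15778, 110446]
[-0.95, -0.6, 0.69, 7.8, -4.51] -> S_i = Random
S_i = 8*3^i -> [8, 24, 72, 216, 648]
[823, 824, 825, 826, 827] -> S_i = 823 + 1*i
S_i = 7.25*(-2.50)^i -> [7.25, -18.12, 45.31, -113.28, 283.2]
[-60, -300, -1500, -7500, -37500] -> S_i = -60*5^i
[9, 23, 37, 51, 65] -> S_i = 9 + 14*i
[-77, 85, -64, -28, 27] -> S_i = Random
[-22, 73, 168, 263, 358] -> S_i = -22 + 95*i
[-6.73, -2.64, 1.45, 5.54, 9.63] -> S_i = -6.73 + 4.09*i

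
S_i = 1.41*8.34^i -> [1.41, 11.76, 98.07, 817.93, 6821.55]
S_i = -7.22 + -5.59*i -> [-7.22, -12.81, -18.4, -23.99, -29.58]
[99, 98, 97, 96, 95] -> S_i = 99 + -1*i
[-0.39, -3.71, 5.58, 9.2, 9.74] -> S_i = Random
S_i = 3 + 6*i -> [3, 9, 15, 21, 27]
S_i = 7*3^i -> [7, 21, 63, 189, 567]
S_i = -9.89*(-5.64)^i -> [-9.89, 55.78, -314.6, 1774.33, -10007.2]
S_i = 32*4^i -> [32, 128, 512, 2048, 8192]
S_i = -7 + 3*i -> [-7, -4, -1, 2, 5]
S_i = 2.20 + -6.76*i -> [2.2, -4.56, -11.32, -18.08, -24.84]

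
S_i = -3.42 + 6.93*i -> [-3.42, 3.51, 10.44, 17.37, 24.3]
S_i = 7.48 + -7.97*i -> [7.48, -0.49, -8.46, -16.43, -24.4]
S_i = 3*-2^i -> [3, -6, 12, -24, 48]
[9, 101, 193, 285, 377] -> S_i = 9 + 92*i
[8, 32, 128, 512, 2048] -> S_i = 8*4^i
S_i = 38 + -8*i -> [38, 30, 22, 14, 6]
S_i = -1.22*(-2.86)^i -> [-1.22, 3.49, -9.98, 28.54, -81.63]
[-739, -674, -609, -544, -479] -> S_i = -739 + 65*i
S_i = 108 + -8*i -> [108, 100, 92, 84, 76]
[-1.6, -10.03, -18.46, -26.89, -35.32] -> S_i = -1.60 + -8.43*i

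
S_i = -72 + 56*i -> [-72, -16, 40, 96, 152]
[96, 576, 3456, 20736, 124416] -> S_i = 96*6^i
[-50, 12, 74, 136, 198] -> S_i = -50 + 62*i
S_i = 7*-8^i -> [7, -56, 448, -3584, 28672]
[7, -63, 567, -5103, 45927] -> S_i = 7*-9^i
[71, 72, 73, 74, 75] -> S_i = 71 + 1*i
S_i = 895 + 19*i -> [895, 914, 933, 952, 971]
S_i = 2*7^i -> [2, 14, 98, 686, 4802]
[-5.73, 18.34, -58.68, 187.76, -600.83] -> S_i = -5.73*(-3.20)^i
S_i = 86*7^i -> [86, 602, 4214, 29498, 206486]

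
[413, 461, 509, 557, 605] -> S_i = 413 + 48*i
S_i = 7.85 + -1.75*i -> [7.85, 6.1, 4.35, 2.6, 0.85]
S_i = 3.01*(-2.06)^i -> [3.01, -6.2, 12.77, -26.31, 54.2]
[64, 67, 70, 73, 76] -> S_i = 64 + 3*i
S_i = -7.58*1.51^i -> [-7.58, -11.45, -17.28, -26.1, -39.41]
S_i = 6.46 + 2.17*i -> [6.46, 8.63, 10.8, 12.97, 15.14]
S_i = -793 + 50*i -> [-793, -743, -693, -643, -593]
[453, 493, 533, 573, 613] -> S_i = 453 + 40*i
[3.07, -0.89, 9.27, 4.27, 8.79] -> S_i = Random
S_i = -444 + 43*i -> [-444, -401, -358, -315, -272]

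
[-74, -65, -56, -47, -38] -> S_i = -74 + 9*i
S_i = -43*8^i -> [-43, -344, -2752, -22016, -176128]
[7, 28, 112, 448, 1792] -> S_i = 7*4^i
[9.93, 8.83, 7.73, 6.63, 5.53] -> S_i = 9.93 + -1.10*i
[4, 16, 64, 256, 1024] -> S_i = 4*4^i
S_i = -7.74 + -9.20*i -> [-7.74, -16.94, -26.14, -35.34, -44.54]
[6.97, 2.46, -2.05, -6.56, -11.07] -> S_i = 6.97 + -4.51*i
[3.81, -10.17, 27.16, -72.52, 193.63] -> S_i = 3.81*(-2.67)^i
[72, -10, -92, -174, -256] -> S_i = 72 + -82*i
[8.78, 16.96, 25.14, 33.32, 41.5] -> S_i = 8.78 + 8.18*i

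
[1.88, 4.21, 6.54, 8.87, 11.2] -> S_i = 1.88 + 2.33*i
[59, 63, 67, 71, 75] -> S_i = 59 + 4*i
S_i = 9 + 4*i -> [9, 13, 17, 21, 25]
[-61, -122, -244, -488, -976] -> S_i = -61*2^i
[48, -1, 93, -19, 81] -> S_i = Random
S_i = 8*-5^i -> [8, -40, 200, -1000, 5000]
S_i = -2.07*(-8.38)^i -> [-2.07, 17.35, -145.36, 1218.15, -10208.14]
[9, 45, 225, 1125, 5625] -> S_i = 9*5^i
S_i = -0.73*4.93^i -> [-0.73, -3.6, -17.74, -87.47, -431.23]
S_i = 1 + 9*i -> [1, 10, 19, 28, 37]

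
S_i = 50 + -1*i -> [50, 49, 48, 47, 46]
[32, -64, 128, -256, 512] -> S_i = 32*-2^i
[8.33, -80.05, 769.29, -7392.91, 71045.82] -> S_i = 8.33*(-9.61)^i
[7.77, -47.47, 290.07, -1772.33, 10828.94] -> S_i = 7.77*(-6.11)^i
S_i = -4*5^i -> [-4, -20, -100, -500, -2500]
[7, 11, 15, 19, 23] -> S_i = 7 + 4*i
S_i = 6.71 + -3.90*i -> [6.71, 2.81, -1.09, -4.99, -8.89]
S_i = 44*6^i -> [44, 264, 1584, 9504, 57024]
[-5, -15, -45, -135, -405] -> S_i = -5*3^i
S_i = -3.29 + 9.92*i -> [-3.29, 6.63, 16.55, 26.47, 36.39]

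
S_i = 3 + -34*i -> [3, -31, -65, -99, -133]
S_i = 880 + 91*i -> [880, 971, 1062, 1153, 1244]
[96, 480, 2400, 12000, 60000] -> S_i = 96*5^i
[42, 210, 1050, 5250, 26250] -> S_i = 42*5^i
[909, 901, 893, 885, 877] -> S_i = 909 + -8*i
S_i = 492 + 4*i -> [492, 496, 500, 504, 508]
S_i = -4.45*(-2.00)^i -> [-4.45, 8.9, -17.8, 35.6, -71.2]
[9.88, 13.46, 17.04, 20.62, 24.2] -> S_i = 9.88 + 3.58*i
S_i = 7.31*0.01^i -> [7.31, 0.07, 0.0, 0.0, 0.0]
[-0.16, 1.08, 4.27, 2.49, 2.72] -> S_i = Random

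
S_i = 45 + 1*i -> [45, 46, 47, 48, 49]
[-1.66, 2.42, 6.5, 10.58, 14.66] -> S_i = -1.66 + 4.08*i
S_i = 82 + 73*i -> [82, 155, 228, 301, 374]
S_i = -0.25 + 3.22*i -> [-0.25, 2.97, 6.19, 9.41, 12.63]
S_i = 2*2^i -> [2, 4, 8, 16, 32]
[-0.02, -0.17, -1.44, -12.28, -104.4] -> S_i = -0.02*8.50^i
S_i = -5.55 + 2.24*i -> [-5.55, -3.31, -1.07, 1.17, 3.41]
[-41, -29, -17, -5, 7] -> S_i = -41 + 12*i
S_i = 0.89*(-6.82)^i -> [0.89, -6.07, 41.4, -282.32, 1925.43]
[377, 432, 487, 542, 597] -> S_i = 377 + 55*i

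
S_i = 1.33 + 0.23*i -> [1.33, 1.56, 1.79, 2.02, 2.25]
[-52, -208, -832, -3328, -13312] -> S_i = -52*4^i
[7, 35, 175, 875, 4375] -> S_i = 7*5^i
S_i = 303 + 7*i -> [303, 310, 317, 324, 331]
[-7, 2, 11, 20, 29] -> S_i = -7 + 9*i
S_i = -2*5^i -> [-2, -10, -50, -250, -1250]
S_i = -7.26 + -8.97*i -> [-7.26, -16.23, -25.2, -34.17, -43.14]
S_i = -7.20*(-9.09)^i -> [-7.2, 65.45, -594.92, 5407.84, -49157.3]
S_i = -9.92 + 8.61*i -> [-9.92, -1.31, 7.3, 15.91, 24.52]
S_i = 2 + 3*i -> [2, 5, 8, 11, 14]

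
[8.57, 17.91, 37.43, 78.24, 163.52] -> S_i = 8.57*2.09^i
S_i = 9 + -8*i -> [9, 1, -7, -15, -23]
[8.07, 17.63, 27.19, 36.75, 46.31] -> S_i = 8.07 + 9.56*i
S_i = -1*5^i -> [-1, -5, -25, -125, -625]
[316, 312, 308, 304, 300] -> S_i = 316 + -4*i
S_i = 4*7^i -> [4, 28, 196, 1372, 9604]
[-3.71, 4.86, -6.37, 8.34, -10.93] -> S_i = -3.71*(-1.31)^i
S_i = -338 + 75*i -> [-338, -263, -188, -113, -38]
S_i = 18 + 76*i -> [18, 94, 170, 246, 322]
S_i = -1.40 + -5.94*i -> [-1.4, -7.34, -13.28, -19.22, -25.16]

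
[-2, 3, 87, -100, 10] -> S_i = Random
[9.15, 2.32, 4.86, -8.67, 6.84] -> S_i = Random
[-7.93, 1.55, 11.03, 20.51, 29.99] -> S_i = -7.93 + 9.48*i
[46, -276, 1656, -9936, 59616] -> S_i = 46*-6^i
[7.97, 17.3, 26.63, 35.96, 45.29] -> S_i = 7.97 + 9.33*i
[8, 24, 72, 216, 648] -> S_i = 8*3^i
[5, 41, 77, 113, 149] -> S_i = 5 + 36*i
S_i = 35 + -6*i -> [35, 29, 23, 17, 11]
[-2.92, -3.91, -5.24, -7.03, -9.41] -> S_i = -2.92*1.34^i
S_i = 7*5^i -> [7, 35, 175, 875, 4375]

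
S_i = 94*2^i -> [94, 188, 376, 752, 1504]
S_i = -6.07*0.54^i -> [-6.07, -3.28, -1.77, -0.96, -0.52]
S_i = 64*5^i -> [64, 320, 1600, 8000, 40000]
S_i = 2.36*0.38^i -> [2.36, 0.9, 0.34, 0.13, 0.05]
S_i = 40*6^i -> [40, 240, 1440, 8640, 51840]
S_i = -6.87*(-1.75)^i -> [-6.87, 12.02, -21.04, 36.82, -64.43]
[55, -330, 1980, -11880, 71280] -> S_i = 55*-6^i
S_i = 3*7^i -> [3, 21, 147, 1029, 7203]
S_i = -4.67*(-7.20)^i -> [-4.67, 33.62, -242.09, 1743.07, -12550.09]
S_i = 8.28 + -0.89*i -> [8.28, 7.39, 6.5, 5.61, 4.72]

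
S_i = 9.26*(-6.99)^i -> [9.26, -64.73, 452.44, -3162.59, 22106.48]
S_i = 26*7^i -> [26, 182, 1274, 8918, 62426]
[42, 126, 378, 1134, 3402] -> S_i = 42*3^i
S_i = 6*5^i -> [6, 30, 150, 750, 3750]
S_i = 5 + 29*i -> [5, 34, 63, 92, 121]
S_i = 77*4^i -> [77, 308, 1232, 4928, 19712]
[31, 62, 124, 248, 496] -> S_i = 31*2^i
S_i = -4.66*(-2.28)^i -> [-4.66, 10.62, -24.22, 55.23, -125.93]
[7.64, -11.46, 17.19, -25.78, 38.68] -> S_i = 7.64*(-1.50)^i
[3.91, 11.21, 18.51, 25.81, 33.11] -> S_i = 3.91 + 7.30*i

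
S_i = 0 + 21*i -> [0, 21, 42, 63, 84]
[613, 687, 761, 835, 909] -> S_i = 613 + 74*i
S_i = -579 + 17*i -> [-579, -562, -545, -528, -511]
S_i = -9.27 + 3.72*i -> [-9.27, -5.55, -1.83, 1.89, 5.61]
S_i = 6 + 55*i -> [6, 61, 116, 171, 226]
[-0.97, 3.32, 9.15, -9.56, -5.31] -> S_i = Random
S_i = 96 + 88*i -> [96, 184, 272, 360, 448]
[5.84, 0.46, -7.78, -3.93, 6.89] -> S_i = Random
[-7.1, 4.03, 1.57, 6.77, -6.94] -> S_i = Random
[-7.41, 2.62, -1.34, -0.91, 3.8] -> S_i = Random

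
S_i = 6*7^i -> [6, 42, 294, 2058, 14406]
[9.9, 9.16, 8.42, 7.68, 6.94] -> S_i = 9.90 + -0.74*i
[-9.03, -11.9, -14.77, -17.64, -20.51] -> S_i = -9.03 + -2.87*i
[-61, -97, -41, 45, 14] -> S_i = Random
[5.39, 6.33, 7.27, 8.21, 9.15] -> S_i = 5.39 + 0.94*i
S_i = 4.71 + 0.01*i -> [4.71, 4.72, 4.73, 4.74, 4.75]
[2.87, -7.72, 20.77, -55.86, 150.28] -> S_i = 2.87*(-2.69)^i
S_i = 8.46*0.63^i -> [8.46, 5.33, 3.36, 2.12, 1.33]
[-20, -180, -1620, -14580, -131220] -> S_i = -20*9^i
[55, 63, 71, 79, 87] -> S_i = 55 + 8*i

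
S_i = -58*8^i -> [-58, -464, -3712, -29696, -237568]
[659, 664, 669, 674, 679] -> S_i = 659 + 5*i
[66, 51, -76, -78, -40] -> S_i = Random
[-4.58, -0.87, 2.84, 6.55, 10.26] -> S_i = -4.58 + 3.71*i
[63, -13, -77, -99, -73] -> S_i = Random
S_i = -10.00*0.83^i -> [-10.0, -8.3, -6.89, -5.72, -4.75]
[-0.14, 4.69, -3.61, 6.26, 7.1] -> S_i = Random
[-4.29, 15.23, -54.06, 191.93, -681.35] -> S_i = -4.29*(-3.55)^i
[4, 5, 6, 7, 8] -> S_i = 4 + 1*i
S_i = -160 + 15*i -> [-160, -145, -130, -115, -100]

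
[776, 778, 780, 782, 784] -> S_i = 776 + 2*i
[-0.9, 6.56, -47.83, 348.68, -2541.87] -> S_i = -0.90*(-7.29)^i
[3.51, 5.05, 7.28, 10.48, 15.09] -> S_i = 3.51*1.44^i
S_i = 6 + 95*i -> [6, 101, 196, 291, 386]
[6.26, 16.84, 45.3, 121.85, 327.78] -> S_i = 6.26*2.69^i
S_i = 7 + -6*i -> [7, 1, -5, -11, -17]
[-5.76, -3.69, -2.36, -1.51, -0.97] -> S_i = -5.76*0.64^i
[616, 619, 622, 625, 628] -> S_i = 616 + 3*i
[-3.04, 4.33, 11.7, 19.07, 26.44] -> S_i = -3.04 + 7.37*i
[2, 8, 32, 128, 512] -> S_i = 2*4^i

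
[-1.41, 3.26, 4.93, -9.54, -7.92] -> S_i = Random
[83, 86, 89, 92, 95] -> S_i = 83 + 3*i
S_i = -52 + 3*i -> [-52, -49, -46, -43, -40]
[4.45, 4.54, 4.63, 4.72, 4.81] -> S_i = 4.45 + 0.09*i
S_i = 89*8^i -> [89, 712, 5696, 45568, 364544]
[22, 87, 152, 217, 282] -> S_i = 22 + 65*i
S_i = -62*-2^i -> [-62, 124, -248, 496, -992]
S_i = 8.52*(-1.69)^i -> [8.52, -14.4, 24.33, -41.12, 69.5]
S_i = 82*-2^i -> [82, -164, 328, -656, 1312]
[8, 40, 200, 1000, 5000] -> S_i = 8*5^i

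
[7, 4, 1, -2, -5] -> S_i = 7 + -3*i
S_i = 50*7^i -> [50, 350, 2450, 17150, 120050]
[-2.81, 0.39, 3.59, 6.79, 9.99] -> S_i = -2.81 + 3.20*i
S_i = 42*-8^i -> [42, -336, 2688, -21504, 172032]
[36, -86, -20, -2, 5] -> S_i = Random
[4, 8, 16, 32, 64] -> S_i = 4*2^i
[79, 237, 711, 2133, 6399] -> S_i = 79*3^i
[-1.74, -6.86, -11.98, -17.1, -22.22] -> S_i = -1.74 + -5.12*i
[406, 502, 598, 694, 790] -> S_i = 406 + 96*i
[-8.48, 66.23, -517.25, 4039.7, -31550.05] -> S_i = -8.48*(-7.81)^i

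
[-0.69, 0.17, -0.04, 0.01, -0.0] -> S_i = -0.69*(-0.24)^i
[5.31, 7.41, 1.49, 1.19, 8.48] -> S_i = Random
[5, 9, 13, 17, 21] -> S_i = 5 + 4*i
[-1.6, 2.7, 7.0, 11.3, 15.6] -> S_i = -1.60 + 4.30*i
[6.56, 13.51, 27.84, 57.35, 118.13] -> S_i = 6.56*2.06^i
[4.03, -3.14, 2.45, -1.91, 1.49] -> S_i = 4.03*(-0.78)^i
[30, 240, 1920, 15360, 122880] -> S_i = 30*8^i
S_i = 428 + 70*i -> [428, 498, 568, 638, 708]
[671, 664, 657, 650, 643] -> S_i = 671 + -7*i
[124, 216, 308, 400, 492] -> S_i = 124 + 92*i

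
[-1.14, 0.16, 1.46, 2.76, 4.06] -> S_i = -1.14 + 1.30*i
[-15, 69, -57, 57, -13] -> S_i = Random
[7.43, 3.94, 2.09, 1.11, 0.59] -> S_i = 7.43*0.53^i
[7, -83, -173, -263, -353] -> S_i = 7 + -90*i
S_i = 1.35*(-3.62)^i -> [1.35, -4.89, 17.69, -64.04, 231.83]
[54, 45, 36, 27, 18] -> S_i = 54 + -9*i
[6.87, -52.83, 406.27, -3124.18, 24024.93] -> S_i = 6.87*(-7.69)^i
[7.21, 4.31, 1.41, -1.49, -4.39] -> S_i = 7.21 + -2.90*i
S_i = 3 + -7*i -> [3, -4, -11, -18, -25]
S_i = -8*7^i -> [-8, -56, -392, -2744, -19208]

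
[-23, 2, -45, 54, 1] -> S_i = Random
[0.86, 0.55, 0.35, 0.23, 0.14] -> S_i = 0.86*0.64^i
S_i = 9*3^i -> [9, 27, 81, 243, 729]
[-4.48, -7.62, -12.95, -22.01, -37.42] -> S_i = -4.48*1.70^i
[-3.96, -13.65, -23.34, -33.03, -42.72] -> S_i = -3.96 + -9.69*i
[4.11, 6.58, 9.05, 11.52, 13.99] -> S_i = 4.11 + 2.47*i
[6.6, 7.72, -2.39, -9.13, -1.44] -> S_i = Random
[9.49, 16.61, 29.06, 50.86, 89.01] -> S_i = 9.49*1.75^i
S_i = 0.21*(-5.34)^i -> [0.21, -1.12, 5.99, -31.98, 170.76]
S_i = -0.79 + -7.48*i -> [-0.79, -8.27, -15.75, -23.23, -30.71]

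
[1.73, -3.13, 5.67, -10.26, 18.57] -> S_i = 1.73*(-1.81)^i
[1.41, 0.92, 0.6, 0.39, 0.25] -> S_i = 1.41*0.65^i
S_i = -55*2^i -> [-55, -110, -220, -440, -880]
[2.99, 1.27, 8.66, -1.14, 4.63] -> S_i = Random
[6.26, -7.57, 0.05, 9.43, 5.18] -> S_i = Random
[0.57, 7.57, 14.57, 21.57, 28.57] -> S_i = 0.57 + 7.00*i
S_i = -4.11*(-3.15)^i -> [-4.11, 12.95, -40.78, 128.46, -404.65]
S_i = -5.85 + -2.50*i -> [-5.85, -8.35, -10.85, -13.35, -15.85]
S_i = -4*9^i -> [-4, -36, -324, -2916, -26244]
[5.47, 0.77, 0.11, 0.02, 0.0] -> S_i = 5.47*0.14^i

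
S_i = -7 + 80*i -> [-7, 73, 153, 233, 313]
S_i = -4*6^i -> [-4, -24, -144, -864, -5184]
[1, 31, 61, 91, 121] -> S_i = 1 + 30*i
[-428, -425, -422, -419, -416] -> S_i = -428 + 3*i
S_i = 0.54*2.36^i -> [0.54, 1.27, 3.01, 7.1, 16.75]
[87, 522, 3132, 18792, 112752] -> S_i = 87*6^i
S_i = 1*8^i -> [1, 8, 64, 512, 4096]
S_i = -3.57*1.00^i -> [-3.57, -3.57, -3.57, -3.57, -3.57]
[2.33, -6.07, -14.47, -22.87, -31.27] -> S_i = 2.33 + -8.40*i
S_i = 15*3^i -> [15, 45, 135, 405, 1215]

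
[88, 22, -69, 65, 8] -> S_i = Random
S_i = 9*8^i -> [9, 72, 576, 4608, 36864]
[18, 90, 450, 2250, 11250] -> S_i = 18*5^i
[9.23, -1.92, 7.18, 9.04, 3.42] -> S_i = Random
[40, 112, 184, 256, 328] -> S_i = 40 + 72*i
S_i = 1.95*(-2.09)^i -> [1.95, -4.08, 8.52, -17.8, 37.21]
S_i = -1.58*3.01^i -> [-1.58, -4.76, -14.31, -43.09, -129.69]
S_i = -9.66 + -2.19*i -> [-9.66, -11.85, -14.04, -16.23, -18.42]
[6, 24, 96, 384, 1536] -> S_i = 6*4^i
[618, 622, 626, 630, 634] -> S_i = 618 + 4*i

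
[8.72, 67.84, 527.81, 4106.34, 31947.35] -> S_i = 8.72*7.78^i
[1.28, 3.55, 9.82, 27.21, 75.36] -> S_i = 1.28*2.77^i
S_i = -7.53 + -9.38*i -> [-7.53, -16.91, -26.29, -35.67, -45.05]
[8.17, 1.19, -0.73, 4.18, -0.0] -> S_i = Random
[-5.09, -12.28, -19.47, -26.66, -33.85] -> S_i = -5.09 + -7.19*i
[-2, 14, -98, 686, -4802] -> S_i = -2*-7^i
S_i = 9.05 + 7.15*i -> [9.05, 16.2, 23.35, 30.5, 37.65]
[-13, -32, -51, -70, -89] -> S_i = -13 + -19*i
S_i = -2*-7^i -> [-2, 14, -98, 686, -4802]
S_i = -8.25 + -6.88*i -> [-8.25, -15.13, -22.01, -28.89, -35.77]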